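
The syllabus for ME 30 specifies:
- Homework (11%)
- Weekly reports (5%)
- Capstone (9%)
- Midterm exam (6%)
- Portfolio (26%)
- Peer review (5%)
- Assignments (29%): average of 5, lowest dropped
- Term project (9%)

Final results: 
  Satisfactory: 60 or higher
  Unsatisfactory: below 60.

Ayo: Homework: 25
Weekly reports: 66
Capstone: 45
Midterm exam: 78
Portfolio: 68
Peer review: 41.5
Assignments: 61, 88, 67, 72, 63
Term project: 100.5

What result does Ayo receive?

Assignments: drop 61 → average of remaining 4 = 290/4 = 72.5
Weighted total:
  Homework 25 × 0.11 = 2.75
  Weekly reports 66 × 0.05 = 3.3
  Capstone 45 × 0.09 = 4.05
  Midterm exam 78 × 0.06 = 4.68
  Portfolio 68 × 0.26 = 17.68
  Peer review 41.5 × 0.05 = 2.075
  Assignments 72.5 × 0.29 = 21.025
  Term project 100.5 × 0.09 = 9.045
Sum = 64.605
64.605 ≥ 60 → Satisfactory

Satisfactory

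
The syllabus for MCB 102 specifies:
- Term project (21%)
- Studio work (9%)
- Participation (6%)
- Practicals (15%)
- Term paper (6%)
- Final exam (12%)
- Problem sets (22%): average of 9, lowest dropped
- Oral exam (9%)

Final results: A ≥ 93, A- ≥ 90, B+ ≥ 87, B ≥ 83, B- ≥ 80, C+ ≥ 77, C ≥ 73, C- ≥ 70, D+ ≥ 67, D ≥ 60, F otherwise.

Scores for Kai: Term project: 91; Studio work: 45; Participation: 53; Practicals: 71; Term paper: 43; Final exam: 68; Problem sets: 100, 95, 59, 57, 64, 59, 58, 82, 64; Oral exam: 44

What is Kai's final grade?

Problem sets: drop 57 → average of remaining 8 = 581/8 = 72.625
Weighted total:
  Term project 91 × 0.21 = 19.11
  Studio work 45 × 0.09 = 4.05
  Participation 53 × 0.06 = 3.18
  Practicals 71 × 0.15 = 10.65
  Term paper 43 × 0.06 = 2.58
  Final exam 68 × 0.12 = 8.16
  Problem sets 72.625 × 0.22 = 15.9775
  Oral exam 44 × 0.09 = 3.96
Sum = 67.6675
67.6675 is ≥ 67 and < 70 → D+

D+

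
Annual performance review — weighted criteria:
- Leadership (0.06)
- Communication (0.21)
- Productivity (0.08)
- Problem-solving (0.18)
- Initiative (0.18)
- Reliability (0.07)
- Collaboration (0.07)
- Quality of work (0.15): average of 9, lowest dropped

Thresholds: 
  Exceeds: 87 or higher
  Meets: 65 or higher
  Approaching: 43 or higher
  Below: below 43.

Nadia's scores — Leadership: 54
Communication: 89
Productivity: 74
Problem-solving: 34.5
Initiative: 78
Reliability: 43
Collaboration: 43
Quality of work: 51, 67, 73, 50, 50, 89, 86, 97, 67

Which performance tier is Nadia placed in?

Approaching

Quality of work: drop 50 → average of remaining 8 = 580/8 = 72.5
Weighted total:
  Leadership 54 × 0.06 = 3.24
  Communication 89 × 0.21 = 18.69
  Productivity 74 × 0.08 = 5.92
  Problem-solving 34.5 × 0.18 = 6.21
  Initiative 78 × 0.18 = 14.04
  Reliability 43 × 0.07 = 3.01
  Collaboration 43 × 0.07 = 3.01
  Quality of work 72.5 × 0.15 = 10.875
Sum = 64.995
64.995 is ≥ 43 and < 65 → Approaching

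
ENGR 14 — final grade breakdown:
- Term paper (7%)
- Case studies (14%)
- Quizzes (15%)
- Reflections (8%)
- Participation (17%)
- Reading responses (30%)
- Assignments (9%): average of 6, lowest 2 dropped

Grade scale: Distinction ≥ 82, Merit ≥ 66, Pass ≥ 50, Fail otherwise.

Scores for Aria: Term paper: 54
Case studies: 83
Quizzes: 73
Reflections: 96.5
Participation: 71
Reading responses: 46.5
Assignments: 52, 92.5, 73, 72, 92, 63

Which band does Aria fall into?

Merit

Assignments: drop 52, 63 → average of remaining 4 = 329.5/4 = 82.375
Weighted total:
  Term paper 54 × 0.07 = 3.78
  Case studies 83 × 0.14 = 11.62
  Quizzes 73 × 0.15 = 10.95
  Reflections 96.5 × 0.08 = 7.72
  Participation 71 × 0.17 = 12.07
  Reading responses 46.5 × 0.3 = 13.95
  Assignments 82.375 × 0.09 = 7.41375
Sum = 67.50375
67.50375 is ≥ 66 and < 82 → Merit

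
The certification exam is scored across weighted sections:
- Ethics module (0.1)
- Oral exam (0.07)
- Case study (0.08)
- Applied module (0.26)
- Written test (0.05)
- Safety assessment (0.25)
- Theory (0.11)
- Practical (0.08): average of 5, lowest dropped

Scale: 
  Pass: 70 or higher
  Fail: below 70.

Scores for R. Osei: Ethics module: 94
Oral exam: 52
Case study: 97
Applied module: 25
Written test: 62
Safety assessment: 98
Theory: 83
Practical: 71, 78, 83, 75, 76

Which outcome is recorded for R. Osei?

Practical: drop 71 → average of remaining 4 = 312/4 = 78
Weighted total:
  Ethics module 94 × 0.1 = 9.4
  Oral exam 52 × 0.07 = 3.64
  Case study 97 × 0.08 = 7.76
  Applied module 25 × 0.26 = 6.5
  Written test 62 × 0.05 = 3.1
  Safety assessment 98 × 0.25 = 24.5
  Theory 83 × 0.11 = 9.13
  Practical 78 × 0.08 = 6.24
Sum = 70.27
70.27 ≥ 70 → Pass

Pass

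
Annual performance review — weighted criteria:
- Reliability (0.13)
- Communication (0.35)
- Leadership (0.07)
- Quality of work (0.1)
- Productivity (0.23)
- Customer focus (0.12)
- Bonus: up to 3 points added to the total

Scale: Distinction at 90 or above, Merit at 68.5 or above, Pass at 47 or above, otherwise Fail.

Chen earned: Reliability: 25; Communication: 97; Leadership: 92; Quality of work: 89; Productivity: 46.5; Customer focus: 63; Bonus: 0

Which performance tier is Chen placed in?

Weighted total:
  Reliability 25 × 0.13 = 3.25
  Communication 97 × 0.35 = 33.95
  Leadership 92 × 0.07 = 6.44
  Quality of work 89 × 0.1 = 8.9
  Productivity 46.5 × 0.23 = 10.695
  Customer focus 63 × 0.12 = 7.56
Sum = 70.795
Bonus: 70.795 + 0 = 70.795
70.795 is ≥ 68.5 and < 90 → Merit

Merit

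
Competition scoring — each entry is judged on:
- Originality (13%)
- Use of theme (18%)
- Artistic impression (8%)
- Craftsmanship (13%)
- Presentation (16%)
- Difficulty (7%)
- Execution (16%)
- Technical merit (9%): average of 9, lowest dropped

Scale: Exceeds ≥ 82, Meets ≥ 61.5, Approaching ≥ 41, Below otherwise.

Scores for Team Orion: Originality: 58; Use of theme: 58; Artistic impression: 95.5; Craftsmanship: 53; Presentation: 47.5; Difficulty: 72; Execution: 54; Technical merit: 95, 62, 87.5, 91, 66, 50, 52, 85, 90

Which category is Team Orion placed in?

Technical merit: drop 50 → average of remaining 8 = 628.5/8 = 78.5625
Weighted total:
  Originality 58 × 0.13 = 7.54
  Use of theme 58 × 0.18 = 10.44
  Artistic impression 95.5 × 0.08 = 7.64
  Craftsmanship 53 × 0.13 = 6.89
  Presentation 47.5 × 0.16 = 7.6
  Difficulty 72 × 0.07 = 5.04
  Execution 54 × 0.16 = 8.64
  Technical merit 78.5625 × 0.09 = 7.070625
Sum = 60.860625
60.860625 is ≥ 41 and < 61.5 → Approaching

Approaching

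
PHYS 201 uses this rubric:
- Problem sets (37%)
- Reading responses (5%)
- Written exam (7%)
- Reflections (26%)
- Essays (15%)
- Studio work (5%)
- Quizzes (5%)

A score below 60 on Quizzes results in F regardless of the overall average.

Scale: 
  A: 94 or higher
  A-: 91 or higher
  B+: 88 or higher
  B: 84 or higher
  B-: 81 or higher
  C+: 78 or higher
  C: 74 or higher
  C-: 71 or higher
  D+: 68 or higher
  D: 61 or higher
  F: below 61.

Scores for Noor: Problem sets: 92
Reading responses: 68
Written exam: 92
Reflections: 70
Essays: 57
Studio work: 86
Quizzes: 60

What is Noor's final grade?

Quizzes score 60 ≥ 60: minimum met.
Weighted total:
  Problem sets 92 × 0.37 = 34.04
  Reading responses 68 × 0.05 = 3.4
  Written exam 92 × 0.07 = 6.44
  Reflections 70 × 0.26 = 18.2
  Essays 57 × 0.15 = 8.55
  Studio work 86 × 0.05 = 4.3
  Quizzes 60 × 0.05 = 3
Sum = 77.93
77.93 is ≥ 74 and < 78 → C

C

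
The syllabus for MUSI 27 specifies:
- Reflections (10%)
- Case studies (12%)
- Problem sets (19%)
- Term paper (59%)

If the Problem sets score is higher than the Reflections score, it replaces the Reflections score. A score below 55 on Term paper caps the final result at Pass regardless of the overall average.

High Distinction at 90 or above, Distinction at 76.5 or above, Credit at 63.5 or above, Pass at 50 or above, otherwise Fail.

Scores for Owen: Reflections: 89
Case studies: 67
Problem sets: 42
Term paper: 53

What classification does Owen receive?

Pass

Problem sets (42) ≤ Reflections (89), so Reflections stays at 89.
Term paper score 53 < 55: minimum not met.
Weighted total:
  Reflections 89 × 0.1 = 8.9
  Case studies 67 × 0.12 = 8.04
  Problem sets 42 × 0.19 = 7.98
  Term paper 53 × 0.59 = 31.27
Sum = 56.19
56.19 would be Pass; cap at Pass applies → Pass.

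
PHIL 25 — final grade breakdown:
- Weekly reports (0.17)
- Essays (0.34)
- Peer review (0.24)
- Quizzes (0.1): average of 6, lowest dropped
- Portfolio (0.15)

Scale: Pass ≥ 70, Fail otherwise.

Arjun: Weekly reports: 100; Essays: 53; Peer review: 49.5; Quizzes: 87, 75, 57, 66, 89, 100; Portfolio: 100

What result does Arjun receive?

Pass

Quizzes: drop 57 → average of remaining 5 = 417/5 = 83.4
Weighted total:
  Weekly reports 100 × 0.17 = 17
  Essays 53 × 0.34 = 18.02
  Peer review 49.5 × 0.24 = 11.88
  Quizzes 83.4 × 0.1 = 8.34
  Portfolio 100 × 0.15 = 15
Sum = 70.24
70.24 ≥ 70 → Pass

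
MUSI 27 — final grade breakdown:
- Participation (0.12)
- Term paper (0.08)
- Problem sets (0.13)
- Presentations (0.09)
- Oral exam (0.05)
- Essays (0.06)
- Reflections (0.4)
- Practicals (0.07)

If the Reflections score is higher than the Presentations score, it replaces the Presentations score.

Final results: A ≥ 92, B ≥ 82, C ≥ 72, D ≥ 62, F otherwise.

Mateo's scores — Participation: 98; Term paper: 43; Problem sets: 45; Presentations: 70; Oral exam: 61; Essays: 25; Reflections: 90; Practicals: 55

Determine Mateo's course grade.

C

Reflections (90) > Presentations (70), so Presentations counts as 90.
Weighted total:
  Participation 98 × 0.12 = 11.76
  Term paper 43 × 0.08 = 3.44
  Problem sets 45 × 0.13 = 5.85
  Presentations 90 × 0.09 = 8.1
  Oral exam 61 × 0.05 = 3.05
  Essays 25 × 0.06 = 1.5
  Reflections 90 × 0.4 = 36
  Practicals 55 × 0.07 = 3.85
Sum = 73.55
73.55 is ≥ 72 and < 82 → C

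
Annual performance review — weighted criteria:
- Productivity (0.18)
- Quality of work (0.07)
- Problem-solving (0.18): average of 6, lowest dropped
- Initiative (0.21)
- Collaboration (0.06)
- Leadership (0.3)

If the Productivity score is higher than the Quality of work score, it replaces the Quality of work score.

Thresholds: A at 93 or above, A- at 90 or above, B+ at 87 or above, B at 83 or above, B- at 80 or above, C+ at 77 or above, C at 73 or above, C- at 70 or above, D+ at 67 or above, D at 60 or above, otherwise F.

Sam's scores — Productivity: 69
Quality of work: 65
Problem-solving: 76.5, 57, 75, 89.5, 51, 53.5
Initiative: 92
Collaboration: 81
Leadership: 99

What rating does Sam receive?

Problem-solving: drop 51 → average of remaining 5 = 351.5/5 = 70.3
Productivity (69) > Quality of work (65), so Quality of work counts as 69.
Weighted total:
  Productivity 69 × 0.18 = 12.42
  Quality of work 69 × 0.07 = 4.83
  Problem-solving 70.3 × 0.18 = 12.654
  Initiative 92 × 0.21 = 19.32
  Collaboration 81 × 0.06 = 4.86
  Leadership 99 × 0.3 = 29.7
Sum = 83.784
83.784 is ≥ 83 and < 87 → B

B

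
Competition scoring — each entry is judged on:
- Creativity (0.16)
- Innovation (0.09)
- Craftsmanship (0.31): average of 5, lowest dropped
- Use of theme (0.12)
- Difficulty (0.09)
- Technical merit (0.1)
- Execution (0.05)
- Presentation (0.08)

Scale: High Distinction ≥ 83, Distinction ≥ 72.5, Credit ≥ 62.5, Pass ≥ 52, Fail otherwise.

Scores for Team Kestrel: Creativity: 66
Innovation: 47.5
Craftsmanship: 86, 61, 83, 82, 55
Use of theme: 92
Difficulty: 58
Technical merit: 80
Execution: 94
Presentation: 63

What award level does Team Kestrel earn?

Distinction

Craftsmanship: drop 55 → average of remaining 4 = 312/4 = 78
Weighted total:
  Creativity 66 × 0.16 = 10.56
  Innovation 47.5 × 0.09 = 4.275
  Craftsmanship 78 × 0.31 = 24.18
  Use of theme 92 × 0.12 = 11.04
  Difficulty 58 × 0.09 = 5.22
  Technical merit 80 × 0.1 = 8
  Execution 94 × 0.05 = 4.7
  Presentation 63 × 0.08 = 5.04
Sum = 73.015
73.015 is ≥ 72.5 and < 83 → Distinction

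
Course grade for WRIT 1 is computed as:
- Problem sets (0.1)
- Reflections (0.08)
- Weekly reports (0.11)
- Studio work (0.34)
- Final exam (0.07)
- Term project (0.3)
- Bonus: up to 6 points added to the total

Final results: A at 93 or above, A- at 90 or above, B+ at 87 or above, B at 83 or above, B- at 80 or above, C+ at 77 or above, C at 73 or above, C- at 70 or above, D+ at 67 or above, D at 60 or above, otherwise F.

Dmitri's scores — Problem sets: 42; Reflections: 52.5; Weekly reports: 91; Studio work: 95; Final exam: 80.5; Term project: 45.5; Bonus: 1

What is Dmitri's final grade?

Weighted total:
  Problem sets 42 × 0.1 = 4.2
  Reflections 52.5 × 0.08 = 4.2
  Weekly reports 91 × 0.11 = 10.01
  Studio work 95 × 0.34 = 32.3
  Final exam 80.5 × 0.07 = 5.635
  Term project 45.5 × 0.3 = 13.65
Sum = 69.995
Bonus: 69.995 + 1 = 70.995
70.995 is ≥ 70 and < 73 → C-

C-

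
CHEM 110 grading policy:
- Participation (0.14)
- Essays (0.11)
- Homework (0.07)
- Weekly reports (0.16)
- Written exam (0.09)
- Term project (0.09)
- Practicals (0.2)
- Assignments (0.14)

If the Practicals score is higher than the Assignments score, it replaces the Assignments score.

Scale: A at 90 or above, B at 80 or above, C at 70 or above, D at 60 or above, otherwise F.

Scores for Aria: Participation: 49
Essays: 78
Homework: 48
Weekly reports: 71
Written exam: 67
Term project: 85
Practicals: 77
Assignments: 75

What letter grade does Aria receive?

C

Practicals (77) > Assignments (75), so Assignments counts as 77.
Weighted total:
  Participation 49 × 0.14 = 6.86
  Essays 78 × 0.11 = 8.58
  Homework 48 × 0.07 = 3.36
  Weekly reports 71 × 0.16 = 11.36
  Written exam 67 × 0.09 = 6.03
  Term project 85 × 0.09 = 7.65
  Practicals 77 × 0.2 = 15.4
  Assignments 77 × 0.14 = 10.78
Sum = 70.02
70.02 is ≥ 70 and < 80 → C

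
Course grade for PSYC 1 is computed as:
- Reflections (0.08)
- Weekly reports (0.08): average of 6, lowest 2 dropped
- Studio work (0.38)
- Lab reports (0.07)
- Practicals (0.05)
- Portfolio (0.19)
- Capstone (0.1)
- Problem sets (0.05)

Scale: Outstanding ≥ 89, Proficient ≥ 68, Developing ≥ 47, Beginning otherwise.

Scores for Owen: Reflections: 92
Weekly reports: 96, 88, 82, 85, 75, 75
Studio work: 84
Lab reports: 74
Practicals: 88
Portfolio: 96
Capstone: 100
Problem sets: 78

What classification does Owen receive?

Proficient

Weekly reports: drop 75, 75 → average of remaining 4 = 351/4 = 87.75
Weighted total:
  Reflections 92 × 0.08 = 7.36
  Weekly reports 87.75 × 0.08 = 7.02
  Studio work 84 × 0.38 = 31.92
  Lab reports 74 × 0.07 = 5.18
  Practicals 88 × 0.05 = 4.4
  Portfolio 96 × 0.19 = 18.24
  Capstone 100 × 0.1 = 10
  Problem sets 78 × 0.05 = 3.9
Sum = 88.02
88.02 is ≥ 68 and < 89 → Proficient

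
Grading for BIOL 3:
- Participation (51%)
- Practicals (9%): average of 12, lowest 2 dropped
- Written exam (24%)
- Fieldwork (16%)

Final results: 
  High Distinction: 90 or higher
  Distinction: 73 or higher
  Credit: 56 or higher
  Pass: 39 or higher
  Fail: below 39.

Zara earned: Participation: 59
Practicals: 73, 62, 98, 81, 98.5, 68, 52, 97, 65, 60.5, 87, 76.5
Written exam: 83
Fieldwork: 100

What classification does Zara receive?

Distinction

Practicals: drop 52, 60.5 → average of remaining 10 = 806/10 = 80.6
Weighted total:
  Participation 59 × 0.51 = 30.09
  Practicals 80.6 × 0.09 = 7.254
  Written exam 83 × 0.24 = 19.92
  Fieldwork 100 × 0.16 = 16
Sum = 73.264
73.264 is ≥ 73 and < 90 → Distinction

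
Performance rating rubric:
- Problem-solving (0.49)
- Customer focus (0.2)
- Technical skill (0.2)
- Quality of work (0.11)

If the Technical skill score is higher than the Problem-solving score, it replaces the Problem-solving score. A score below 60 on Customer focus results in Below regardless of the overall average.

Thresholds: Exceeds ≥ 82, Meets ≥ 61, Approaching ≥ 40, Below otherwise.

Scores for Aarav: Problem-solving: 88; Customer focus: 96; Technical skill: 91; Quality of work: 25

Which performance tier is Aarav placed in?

Exceeds

Technical skill (91) > Problem-solving (88), so Problem-solving counts as 91.
Customer focus score 96 ≥ 60: minimum met.
Weighted total:
  Problem-solving 91 × 0.49 = 44.59
  Customer focus 96 × 0.2 = 19.2
  Technical skill 91 × 0.2 = 18.2
  Quality of work 25 × 0.11 = 2.75
Sum = 84.74
84.74 ≥ 82 → Exceeds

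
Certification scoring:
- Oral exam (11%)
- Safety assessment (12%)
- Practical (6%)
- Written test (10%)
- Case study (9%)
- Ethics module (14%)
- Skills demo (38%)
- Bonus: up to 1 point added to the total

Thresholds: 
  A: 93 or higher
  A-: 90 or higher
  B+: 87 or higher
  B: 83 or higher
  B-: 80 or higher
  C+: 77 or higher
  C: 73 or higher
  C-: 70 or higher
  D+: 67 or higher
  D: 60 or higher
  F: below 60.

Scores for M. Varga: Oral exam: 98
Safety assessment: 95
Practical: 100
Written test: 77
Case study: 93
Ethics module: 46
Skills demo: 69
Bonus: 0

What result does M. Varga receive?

C

Weighted total:
  Oral exam 98 × 0.11 = 10.78
  Safety assessment 95 × 0.12 = 11.4
  Practical 100 × 0.06 = 6
  Written test 77 × 0.1 = 7.7
  Case study 93 × 0.09 = 8.37
  Ethics module 46 × 0.14 = 6.44
  Skills demo 69 × 0.38 = 26.22
Sum = 76.91
Bonus: 76.91 + 0 = 76.91
76.91 is ≥ 73 and < 77 → C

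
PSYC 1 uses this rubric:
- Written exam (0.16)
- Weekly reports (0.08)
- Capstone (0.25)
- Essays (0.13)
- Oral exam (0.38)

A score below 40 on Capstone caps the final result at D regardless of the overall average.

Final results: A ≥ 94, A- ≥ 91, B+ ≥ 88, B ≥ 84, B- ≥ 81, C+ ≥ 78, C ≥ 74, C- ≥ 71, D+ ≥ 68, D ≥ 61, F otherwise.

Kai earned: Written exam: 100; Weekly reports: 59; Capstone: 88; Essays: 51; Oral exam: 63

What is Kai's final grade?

Capstone score 88 ≥ 40: minimum met.
Weighted total:
  Written exam 100 × 0.16 = 16
  Weekly reports 59 × 0.08 = 4.72
  Capstone 88 × 0.25 = 22
  Essays 51 × 0.13 = 6.63
  Oral exam 63 × 0.38 = 23.94
Sum = 73.29
73.29 is ≥ 71 and < 74 → C-

C-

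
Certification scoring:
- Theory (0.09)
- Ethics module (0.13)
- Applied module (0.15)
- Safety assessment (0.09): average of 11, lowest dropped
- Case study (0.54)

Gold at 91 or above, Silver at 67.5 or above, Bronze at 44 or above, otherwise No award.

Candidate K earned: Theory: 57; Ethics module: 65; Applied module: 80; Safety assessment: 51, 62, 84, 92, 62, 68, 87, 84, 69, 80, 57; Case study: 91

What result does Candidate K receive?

Silver

Safety assessment: drop 51 → average of remaining 10 = 745/10 = 74.5
Weighted total:
  Theory 57 × 0.09 = 5.13
  Ethics module 65 × 0.13 = 8.45
  Applied module 80 × 0.15 = 12
  Safety assessment 74.5 × 0.09 = 6.705
  Case study 91 × 0.54 = 49.14
Sum = 81.425
81.425 is ≥ 67.5 and < 91 → Silver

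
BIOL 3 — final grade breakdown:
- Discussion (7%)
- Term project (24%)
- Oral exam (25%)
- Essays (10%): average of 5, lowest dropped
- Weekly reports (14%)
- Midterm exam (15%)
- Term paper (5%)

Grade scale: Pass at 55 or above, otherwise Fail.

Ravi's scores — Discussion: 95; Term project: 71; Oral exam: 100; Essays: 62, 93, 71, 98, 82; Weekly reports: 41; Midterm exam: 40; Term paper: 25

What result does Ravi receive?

Pass

Essays: drop 62 → average of remaining 4 = 344/4 = 86
Weighted total:
  Discussion 95 × 0.07 = 6.65
  Term project 71 × 0.24 = 17.04
  Oral exam 100 × 0.25 = 25
  Essays 86 × 0.1 = 8.6
  Weekly reports 41 × 0.14 = 5.74
  Midterm exam 40 × 0.15 = 6
  Term paper 25 × 0.05 = 1.25
Sum = 70.28
70.28 ≥ 55 → Pass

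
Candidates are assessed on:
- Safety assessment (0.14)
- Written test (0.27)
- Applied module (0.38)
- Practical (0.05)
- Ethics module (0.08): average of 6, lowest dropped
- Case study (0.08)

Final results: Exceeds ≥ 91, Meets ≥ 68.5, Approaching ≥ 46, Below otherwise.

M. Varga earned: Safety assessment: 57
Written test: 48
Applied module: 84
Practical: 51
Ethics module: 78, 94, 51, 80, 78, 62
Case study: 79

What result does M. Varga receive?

Approaching

Ethics module: drop 51 → average of remaining 5 = 392/5 = 78.4
Weighted total:
  Safety assessment 57 × 0.14 = 7.98
  Written test 48 × 0.27 = 12.96
  Applied module 84 × 0.38 = 31.92
  Practical 51 × 0.05 = 2.55
  Ethics module 78.4 × 0.08 = 6.272
  Case study 79 × 0.08 = 6.32
Sum = 68.002
68.002 is ≥ 46 and < 68.5 → Approaching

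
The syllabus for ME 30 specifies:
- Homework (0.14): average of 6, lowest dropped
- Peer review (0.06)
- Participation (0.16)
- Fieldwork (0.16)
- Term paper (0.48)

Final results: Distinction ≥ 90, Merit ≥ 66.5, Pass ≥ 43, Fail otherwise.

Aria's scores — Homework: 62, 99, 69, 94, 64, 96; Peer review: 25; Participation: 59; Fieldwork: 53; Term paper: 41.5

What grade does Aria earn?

Homework: drop 62 → average of remaining 5 = 422/5 = 84.4
Weighted total:
  Homework 84.4 × 0.14 = 11.816
  Peer review 25 × 0.06 = 1.5
  Participation 59 × 0.16 = 9.44
  Fieldwork 53 × 0.16 = 8.48
  Term paper 41.5 × 0.48 = 19.92
Sum = 51.156
51.156 is ≥ 43 and < 66.5 → Pass

Pass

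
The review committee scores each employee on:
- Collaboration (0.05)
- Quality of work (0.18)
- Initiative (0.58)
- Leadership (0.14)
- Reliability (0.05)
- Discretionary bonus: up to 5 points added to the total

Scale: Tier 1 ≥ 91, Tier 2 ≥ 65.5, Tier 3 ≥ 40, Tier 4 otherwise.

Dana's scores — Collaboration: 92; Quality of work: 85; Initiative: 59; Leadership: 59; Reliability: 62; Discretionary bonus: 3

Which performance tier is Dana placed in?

Weighted total:
  Collaboration 92 × 0.05 = 4.6
  Quality of work 85 × 0.18 = 15.3
  Initiative 59 × 0.58 = 34.22
  Leadership 59 × 0.14 = 8.26
  Reliability 62 × 0.05 = 3.1
Sum = 65.48
Discretionary bonus: 65.48 + 3 = 68.48
68.48 is ≥ 65.5 and < 91 → Tier 2

Tier 2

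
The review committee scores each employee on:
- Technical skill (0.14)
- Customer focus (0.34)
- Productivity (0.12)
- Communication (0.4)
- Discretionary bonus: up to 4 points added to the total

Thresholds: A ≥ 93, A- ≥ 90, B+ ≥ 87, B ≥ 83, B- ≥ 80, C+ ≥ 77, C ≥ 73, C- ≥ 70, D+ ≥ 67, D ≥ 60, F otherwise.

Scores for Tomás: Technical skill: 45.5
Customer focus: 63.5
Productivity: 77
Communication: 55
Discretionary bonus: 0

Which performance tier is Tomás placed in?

Weighted total:
  Technical skill 45.5 × 0.14 = 6.37
  Customer focus 63.5 × 0.34 = 21.59
  Productivity 77 × 0.12 = 9.24
  Communication 55 × 0.4 = 22
Sum = 59.2
Discretionary bonus: 59.2 + 0 = 59.2
59.2 < 60 → F

F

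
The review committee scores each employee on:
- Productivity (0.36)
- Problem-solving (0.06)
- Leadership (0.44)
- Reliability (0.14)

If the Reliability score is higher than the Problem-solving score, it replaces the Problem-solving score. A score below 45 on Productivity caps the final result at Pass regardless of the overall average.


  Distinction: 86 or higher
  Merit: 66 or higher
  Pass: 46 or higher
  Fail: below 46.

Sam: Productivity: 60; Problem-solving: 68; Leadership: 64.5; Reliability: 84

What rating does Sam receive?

Merit

Reliability (84) > Problem-solving (68), so Problem-solving counts as 84.
Productivity score 60 ≥ 45: minimum met.
Weighted total:
  Productivity 60 × 0.36 = 21.6
  Problem-solving 84 × 0.06 = 5.04
  Leadership 64.5 × 0.44 = 28.38
  Reliability 84 × 0.14 = 11.76
Sum = 66.78
66.78 is ≥ 66 and < 86 → Merit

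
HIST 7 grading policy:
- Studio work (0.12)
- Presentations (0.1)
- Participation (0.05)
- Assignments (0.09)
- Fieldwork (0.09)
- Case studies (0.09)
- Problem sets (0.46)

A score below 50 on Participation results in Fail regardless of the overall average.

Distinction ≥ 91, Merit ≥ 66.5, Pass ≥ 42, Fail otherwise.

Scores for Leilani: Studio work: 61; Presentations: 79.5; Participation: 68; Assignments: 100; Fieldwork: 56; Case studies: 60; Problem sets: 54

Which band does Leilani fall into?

Participation score 68 ≥ 50: minimum met.
Weighted total:
  Studio work 61 × 0.12 = 7.32
  Presentations 79.5 × 0.1 = 7.95
  Participation 68 × 0.05 = 3.4
  Assignments 100 × 0.09 = 9
  Fieldwork 56 × 0.09 = 5.04
  Case studies 60 × 0.09 = 5.4
  Problem sets 54 × 0.46 = 24.84
Sum = 62.95
62.95 is ≥ 42 and < 66.5 → Pass

Pass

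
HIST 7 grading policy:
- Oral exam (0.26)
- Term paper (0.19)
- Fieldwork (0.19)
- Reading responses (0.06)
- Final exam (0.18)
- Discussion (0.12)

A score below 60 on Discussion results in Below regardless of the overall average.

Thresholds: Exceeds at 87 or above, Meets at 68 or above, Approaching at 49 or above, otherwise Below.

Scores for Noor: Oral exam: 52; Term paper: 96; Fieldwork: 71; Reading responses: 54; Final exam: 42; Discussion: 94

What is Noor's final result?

Approaching

Discussion score 94 ≥ 60: minimum met.
Weighted total:
  Oral exam 52 × 0.26 = 13.52
  Term paper 96 × 0.19 = 18.24
  Fieldwork 71 × 0.19 = 13.49
  Reading responses 54 × 0.06 = 3.24
  Final exam 42 × 0.18 = 7.56
  Discussion 94 × 0.12 = 11.28
Sum = 67.33
67.33 is ≥ 49 and < 68 → Approaching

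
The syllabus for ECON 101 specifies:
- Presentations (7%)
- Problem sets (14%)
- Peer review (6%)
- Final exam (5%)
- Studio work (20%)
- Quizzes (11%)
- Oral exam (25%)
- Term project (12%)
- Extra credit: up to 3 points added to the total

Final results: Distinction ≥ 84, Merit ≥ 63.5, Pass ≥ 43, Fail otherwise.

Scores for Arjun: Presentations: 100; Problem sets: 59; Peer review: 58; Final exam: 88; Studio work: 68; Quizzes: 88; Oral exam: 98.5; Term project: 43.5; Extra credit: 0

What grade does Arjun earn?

Merit

Weighted total:
  Presentations 100 × 0.07 = 7
  Problem sets 59 × 0.14 = 8.26
  Peer review 58 × 0.06 = 3.48
  Final exam 88 × 0.05 = 4.4
  Studio work 68 × 0.2 = 13.6
  Quizzes 88 × 0.11 = 9.68
  Oral exam 98.5 × 0.25 = 24.625
  Term project 43.5 × 0.12 = 5.22
Sum = 76.265
Extra credit: 76.265 + 0 = 76.265
76.265 is ≥ 63.5 and < 84 → Merit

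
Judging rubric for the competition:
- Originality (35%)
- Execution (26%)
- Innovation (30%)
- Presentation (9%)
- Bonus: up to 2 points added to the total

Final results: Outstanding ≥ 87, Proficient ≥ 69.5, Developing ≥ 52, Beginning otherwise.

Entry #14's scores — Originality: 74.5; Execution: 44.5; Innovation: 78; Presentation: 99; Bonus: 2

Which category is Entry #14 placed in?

Weighted total:
  Originality 74.5 × 0.35 = 26.075
  Execution 44.5 × 0.26 = 11.57
  Innovation 78 × 0.3 = 23.4
  Presentation 99 × 0.09 = 8.91
Sum = 69.955
Bonus: 69.955 + 2 = 71.955
71.955 is ≥ 69.5 and < 87 → Proficient

Proficient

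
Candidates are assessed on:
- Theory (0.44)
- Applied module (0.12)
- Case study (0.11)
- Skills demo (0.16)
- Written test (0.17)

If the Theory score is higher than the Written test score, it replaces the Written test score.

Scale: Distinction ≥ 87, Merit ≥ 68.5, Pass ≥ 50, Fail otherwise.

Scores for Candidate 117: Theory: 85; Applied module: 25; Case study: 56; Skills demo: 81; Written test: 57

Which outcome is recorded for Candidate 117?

Theory (85) > Written test (57), so Written test counts as 85.
Weighted total:
  Theory 85 × 0.44 = 37.4
  Applied module 25 × 0.12 = 3
  Case study 56 × 0.11 = 6.16
  Skills demo 81 × 0.16 = 12.96
  Written test 85 × 0.17 = 14.45
Sum = 73.97
73.97 is ≥ 68.5 and < 87 → Merit

Merit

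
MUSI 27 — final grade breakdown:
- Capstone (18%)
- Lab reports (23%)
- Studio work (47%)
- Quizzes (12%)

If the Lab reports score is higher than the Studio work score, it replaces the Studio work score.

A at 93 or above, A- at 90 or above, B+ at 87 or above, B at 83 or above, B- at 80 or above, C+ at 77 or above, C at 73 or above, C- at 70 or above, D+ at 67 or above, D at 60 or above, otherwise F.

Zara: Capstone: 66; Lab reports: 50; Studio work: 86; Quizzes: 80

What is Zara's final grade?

C

Lab reports (50) ≤ Studio work (86), so Studio work stays at 86.
Weighted total:
  Capstone 66 × 0.18 = 11.88
  Lab reports 50 × 0.23 = 11.5
  Studio work 86 × 0.47 = 40.42
  Quizzes 80 × 0.12 = 9.6
Sum = 73.4
73.4 is ≥ 73 and < 77 → C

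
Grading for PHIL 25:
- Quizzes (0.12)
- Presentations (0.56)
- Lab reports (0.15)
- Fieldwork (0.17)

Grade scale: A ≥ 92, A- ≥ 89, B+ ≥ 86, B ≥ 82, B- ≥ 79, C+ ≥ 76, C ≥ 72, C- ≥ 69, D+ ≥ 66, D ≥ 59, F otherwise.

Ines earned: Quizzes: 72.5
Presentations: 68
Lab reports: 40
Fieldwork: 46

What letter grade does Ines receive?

D

Weighted total:
  Quizzes 72.5 × 0.12 = 8.7
  Presentations 68 × 0.56 = 38.08
  Lab reports 40 × 0.15 = 6
  Fieldwork 46 × 0.17 = 7.82
Sum = 60.6
60.6 is ≥ 59 and < 66 → D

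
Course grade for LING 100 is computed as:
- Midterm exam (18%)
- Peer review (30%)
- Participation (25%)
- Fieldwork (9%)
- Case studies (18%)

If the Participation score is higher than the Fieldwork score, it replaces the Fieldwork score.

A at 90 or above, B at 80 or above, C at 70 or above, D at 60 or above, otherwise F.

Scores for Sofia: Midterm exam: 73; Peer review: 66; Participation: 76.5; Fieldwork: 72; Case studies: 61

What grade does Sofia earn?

Participation (76.5) > Fieldwork (72), so Fieldwork counts as 76.5.
Weighted total:
  Midterm exam 73 × 0.18 = 13.14
  Peer review 66 × 0.3 = 19.8
  Participation 76.5 × 0.25 = 19.125
  Fieldwork 76.5 × 0.09 = 6.885
  Case studies 61 × 0.18 = 10.98
Sum = 69.93
69.93 is ≥ 60 and < 70 → D

D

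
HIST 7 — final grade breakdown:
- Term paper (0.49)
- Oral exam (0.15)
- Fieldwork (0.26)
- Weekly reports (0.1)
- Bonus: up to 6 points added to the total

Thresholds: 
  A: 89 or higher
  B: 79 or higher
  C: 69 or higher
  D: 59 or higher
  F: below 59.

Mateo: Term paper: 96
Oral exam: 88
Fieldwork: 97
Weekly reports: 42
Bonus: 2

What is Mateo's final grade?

Weighted total:
  Term paper 96 × 0.49 = 47.04
  Oral exam 88 × 0.15 = 13.2
  Fieldwork 97 × 0.26 = 25.22
  Weekly reports 42 × 0.1 = 4.2
Sum = 89.66
Bonus: 89.66 + 2 = 91.66
91.66 ≥ 89 → A

A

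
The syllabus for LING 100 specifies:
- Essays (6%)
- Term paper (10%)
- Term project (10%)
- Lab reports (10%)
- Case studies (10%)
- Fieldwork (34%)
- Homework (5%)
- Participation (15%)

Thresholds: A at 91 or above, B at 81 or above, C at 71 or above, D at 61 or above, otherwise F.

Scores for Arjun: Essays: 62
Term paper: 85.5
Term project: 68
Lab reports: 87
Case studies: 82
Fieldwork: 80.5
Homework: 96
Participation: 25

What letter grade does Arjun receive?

Weighted total:
  Essays 62 × 0.06 = 3.72
  Term paper 85.5 × 0.1 = 8.55
  Term project 68 × 0.1 = 6.8
  Lab reports 87 × 0.1 = 8.7
  Case studies 82 × 0.1 = 8.2
  Fieldwork 80.5 × 0.34 = 27.37
  Homework 96 × 0.05 = 4.8
  Participation 25 × 0.15 = 3.75
Sum = 71.89
71.89 is ≥ 71 and < 81 → C

C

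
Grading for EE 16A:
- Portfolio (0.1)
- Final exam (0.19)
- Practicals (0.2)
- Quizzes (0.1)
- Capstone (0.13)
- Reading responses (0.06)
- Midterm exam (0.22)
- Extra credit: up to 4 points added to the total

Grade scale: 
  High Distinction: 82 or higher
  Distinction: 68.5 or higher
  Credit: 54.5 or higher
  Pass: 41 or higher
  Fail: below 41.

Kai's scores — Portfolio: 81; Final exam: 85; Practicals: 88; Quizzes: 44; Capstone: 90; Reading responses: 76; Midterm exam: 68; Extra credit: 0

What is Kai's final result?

Weighted total:
  Portfolio 81 × 0.1 = 8.1
  Final exam 85 × 0.19 = 16.15
  Practicals 88 × 0.2 = 17.6
  Quizzes 44 × 0.1 = 4.4
  Capstone 90 × 0.13 = 11.7
  Reading responses 76 × 0.06 = 4.56
  Midterm exam 68 × 0.22 = 14.96
Sum = 77.47
Extra credit: 77.47 + 0 = 77.47
77.47 is ≥ 68.5 and < 82 → Distinction

Distinction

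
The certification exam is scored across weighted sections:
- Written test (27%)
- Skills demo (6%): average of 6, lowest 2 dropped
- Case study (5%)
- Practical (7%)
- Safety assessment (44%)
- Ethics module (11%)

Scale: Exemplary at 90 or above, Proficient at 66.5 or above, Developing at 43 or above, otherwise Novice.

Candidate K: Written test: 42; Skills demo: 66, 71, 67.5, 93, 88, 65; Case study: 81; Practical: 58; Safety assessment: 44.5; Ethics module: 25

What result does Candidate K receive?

Developing

Skills demo: drop 65, 66 → average of remaining 4 = 319.5/4 = 79.875
Weighted total:
  Written test 42 × 0.27 = 11.34
  Skills demo 79.875 × 0.06 = 4.7925
  Case study 81 × 0.05 = 4.05
  Practical 58 × 0.07 = 4.06
  Safety assessment 44.5 × 0.44 = 19.58
  Ethics module 25 × 0.11 = 2.75
Sum = 46.5725
46.5725 is ≥ 43 and < 66.5 → Developing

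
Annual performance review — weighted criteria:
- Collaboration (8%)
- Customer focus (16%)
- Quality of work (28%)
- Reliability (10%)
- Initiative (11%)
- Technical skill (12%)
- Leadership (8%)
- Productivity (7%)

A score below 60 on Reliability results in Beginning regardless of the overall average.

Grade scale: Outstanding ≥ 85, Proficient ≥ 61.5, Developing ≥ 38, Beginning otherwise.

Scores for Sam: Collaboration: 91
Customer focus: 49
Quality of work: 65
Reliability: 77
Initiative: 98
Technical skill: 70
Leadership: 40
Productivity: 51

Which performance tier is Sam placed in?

Reliability score 77 ≥ 60: minimum met.
Weighted total:
  Collaboration 91 × 0.08 = 7.28
  Customer focus 49 × 0.16 = 7.84
  Quality of work 65 × 0.28 = 18.2
  Reliability 77 × 0.1 = 7.7
  Initiative 98 × 0.11 = 10.78
  Technical skill 70 × 0.12 = 8.4
  Leadership 40 × 0.08 = 3.2
  Productivity 51 × 0.07 = 3.57
Sum = 66.97
66.97 is ≥ 61.5 and < 85 → Proficient

Proficient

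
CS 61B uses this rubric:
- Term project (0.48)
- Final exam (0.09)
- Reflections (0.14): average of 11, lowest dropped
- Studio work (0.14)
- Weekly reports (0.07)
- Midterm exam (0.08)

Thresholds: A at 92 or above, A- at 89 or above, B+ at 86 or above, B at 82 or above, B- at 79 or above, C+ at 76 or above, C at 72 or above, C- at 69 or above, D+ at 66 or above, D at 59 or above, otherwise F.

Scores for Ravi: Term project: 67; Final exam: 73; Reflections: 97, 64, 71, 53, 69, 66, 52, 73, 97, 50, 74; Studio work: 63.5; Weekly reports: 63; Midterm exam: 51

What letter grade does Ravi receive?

Reflections: drop 50 → average of remaining 10 = 716/10 = 71.6
Weighted total:
  Term project 67 × 0.48 = 32.16
  Final exam 73 × 0.09 = 6.57
  Reflections 71.6 × 0.14 = 10.024
  Studio work 63.5 × 0.14 = 8.89
  Weekly reports 63 × 0.07 = 4.41
  Midterm exam 51 × 0.08 = 4.08
Sum = 66.134
66.134 is ≥ 66 and < 69 → D+

D+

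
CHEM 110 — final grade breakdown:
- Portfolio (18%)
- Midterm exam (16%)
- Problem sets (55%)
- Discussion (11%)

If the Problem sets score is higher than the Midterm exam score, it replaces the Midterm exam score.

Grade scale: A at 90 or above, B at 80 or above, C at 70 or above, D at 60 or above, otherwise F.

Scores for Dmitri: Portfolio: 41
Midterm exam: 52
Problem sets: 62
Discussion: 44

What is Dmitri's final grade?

Problem sets (62) > Midterm exam (52), so Midterm exam counts as 62.
Weighted total:
  Portfolio 41 × 0.18 = 7.38
  Midterm exam 62 × 0.16 = 9.92
  Problem sets 62 × 0.55 = 34.1
  Discussion 44 × 0.11 = 4.84
Sum = 56.24
56.24 < 60 → F

F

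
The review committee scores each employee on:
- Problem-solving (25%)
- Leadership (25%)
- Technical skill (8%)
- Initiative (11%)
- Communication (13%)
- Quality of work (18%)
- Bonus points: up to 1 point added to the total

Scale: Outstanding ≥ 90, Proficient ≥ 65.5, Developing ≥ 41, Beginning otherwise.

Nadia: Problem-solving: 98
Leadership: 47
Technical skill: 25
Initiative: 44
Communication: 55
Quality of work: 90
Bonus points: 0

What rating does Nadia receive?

Proficient

Weighted total:
  Problem-solving 98 × 0.25 = 24.5
  Leadership 47 × 0.25 = 11.75
  Technical skill 25 × 0.08 = 2
  Initiative 44 × 0.11 = 4.84
  Communication 55 × 0.13 = 7.15
  Quality of work 90 × 0.18 = 16.2
Sum = 66.44
Bonus points: 66.44 + 0 = 66.44
66.44 is ≥ 65.5 and < 90 → Proficient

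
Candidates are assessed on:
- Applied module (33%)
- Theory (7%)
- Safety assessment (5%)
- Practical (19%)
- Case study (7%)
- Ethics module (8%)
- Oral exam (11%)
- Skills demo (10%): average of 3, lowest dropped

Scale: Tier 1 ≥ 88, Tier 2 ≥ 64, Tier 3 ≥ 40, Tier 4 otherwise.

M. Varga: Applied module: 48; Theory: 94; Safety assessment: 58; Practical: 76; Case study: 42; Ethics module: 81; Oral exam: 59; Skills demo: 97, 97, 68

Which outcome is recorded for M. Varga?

Skills demo: drop 68 → average of remaining 2 = 194/2 = 97
Weighted total:
  Applied module 48 × 0.33 = 15.84
  Theory 94 × 0.07 = 6.58
  Safety assessment 58 × 0.05 = 2.9
  Practical 76 × 0.19 = 14.44
  Case study 42 × 0.07 = 2.94
  Ethics module 81 × 0.08 = 6.48
  Oral exam 59 × 0.11 = 6.49
  Skills demo 97 × 0.1 = 9.7
Sum = 65.37
65.37 is ≥ 64 and < 88 → Tier 2

Tier 2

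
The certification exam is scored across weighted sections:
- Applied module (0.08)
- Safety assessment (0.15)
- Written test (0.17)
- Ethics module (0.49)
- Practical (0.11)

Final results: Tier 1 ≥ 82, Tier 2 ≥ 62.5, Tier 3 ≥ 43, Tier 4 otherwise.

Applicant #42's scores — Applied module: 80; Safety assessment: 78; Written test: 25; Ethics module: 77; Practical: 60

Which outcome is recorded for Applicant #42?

Weighted total:
  Applied module 80 × 0.08 = 6.4
  Safety assessment 78 × 0.15 = 11.7
  Written test 25 × 0.17 = 4.25
  Ethics module 77 × 0.49 = 37.73
  Practical 60 × 0.11 = 6.6
Sum = 66.68
66.68 is ≥ 62.5 and < 82 → Tier 2

Tier 2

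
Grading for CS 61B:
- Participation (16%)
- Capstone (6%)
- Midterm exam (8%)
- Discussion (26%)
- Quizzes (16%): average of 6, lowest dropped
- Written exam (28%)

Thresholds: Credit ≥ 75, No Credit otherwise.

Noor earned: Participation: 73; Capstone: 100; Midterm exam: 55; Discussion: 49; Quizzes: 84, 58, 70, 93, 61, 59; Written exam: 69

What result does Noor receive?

No Credit

Quizzes: drop 58 → average of remaining 5 = 367/5 = 73.4
Weighted total:
  Participation 73 × 0.16 = 11.68
  Capstone 100 × 0.06 = 6
  Midterm exam 55 × 0.08 = 4.4
  Discussion 49 × 0.26 = 12.74
  Quizzes 73.4 × 0.16 = 11.744
  Written exam 69 × 0.28 = 19.32
Sum = 65.884
65.884 < 75 → No Credit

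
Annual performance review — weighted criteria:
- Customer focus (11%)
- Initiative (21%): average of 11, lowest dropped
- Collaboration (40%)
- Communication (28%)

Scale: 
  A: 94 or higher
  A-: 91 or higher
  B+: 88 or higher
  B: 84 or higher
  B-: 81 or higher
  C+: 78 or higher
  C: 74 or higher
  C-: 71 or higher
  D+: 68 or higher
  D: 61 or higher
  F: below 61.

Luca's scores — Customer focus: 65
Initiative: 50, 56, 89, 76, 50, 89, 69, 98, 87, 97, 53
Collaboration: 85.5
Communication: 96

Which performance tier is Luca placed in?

Initiative: drop 50 → average of remaining 10 = 764/10 = 76.4
Weighted total:
  Customer focus 65 × 0.11 = 7.15
  Initiative 76.4 × 0.21 = 16.044
  Collaboration 85.5 × 0.4 = 34.2
  Communication 96 × 0.28 = 26.88
Sum = 84.274
84.274 is ≥ 84 and < 88 → B

B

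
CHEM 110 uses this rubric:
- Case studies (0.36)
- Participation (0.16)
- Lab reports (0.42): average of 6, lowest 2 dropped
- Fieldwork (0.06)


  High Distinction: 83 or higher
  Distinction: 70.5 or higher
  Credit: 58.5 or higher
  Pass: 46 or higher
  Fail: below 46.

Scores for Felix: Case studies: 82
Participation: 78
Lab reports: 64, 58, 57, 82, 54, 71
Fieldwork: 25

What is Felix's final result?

Distinction

Lab reports: drop 54, 57 → average of remaining 4 = 275/4 = 68.75
Weighted total:
  Case studies 82 × 0.36 = 29.52
  Participation 78 × 0.16 = 12.48
  Lab reports 68.75 × 0.42 = 28.875
  Fieldwork 25 × 0.06 = 1.5
Sum = 72.375
72.375 is ≥ 70.5 and < 83 → Distinction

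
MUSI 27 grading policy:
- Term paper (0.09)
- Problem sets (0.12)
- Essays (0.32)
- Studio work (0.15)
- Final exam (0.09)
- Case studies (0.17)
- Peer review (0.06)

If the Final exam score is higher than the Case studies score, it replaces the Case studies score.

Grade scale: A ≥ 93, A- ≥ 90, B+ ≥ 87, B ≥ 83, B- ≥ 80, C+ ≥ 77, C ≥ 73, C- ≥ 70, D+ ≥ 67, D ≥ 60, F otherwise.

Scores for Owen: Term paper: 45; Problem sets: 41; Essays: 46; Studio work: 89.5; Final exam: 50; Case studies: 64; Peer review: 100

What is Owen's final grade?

F

Final exam (50) ≤ Case studies (64), so Case studies stays at 64.
Weighted total:
  Term paper 45 × 0.09 = 4.05
  Problem sets 41 × 0.12 = 4.92
  Essays 46 × 0.32 = 14.72
  Studio work 89.5 × 0.15 = 13.425
  Final exam 50 × 0.09 = 4.5
  Case studies 64 × 0.17 = 10.88
  Peer review 100 × 0.06 = 6
Sum = 58.495
58.495 < 60 → F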